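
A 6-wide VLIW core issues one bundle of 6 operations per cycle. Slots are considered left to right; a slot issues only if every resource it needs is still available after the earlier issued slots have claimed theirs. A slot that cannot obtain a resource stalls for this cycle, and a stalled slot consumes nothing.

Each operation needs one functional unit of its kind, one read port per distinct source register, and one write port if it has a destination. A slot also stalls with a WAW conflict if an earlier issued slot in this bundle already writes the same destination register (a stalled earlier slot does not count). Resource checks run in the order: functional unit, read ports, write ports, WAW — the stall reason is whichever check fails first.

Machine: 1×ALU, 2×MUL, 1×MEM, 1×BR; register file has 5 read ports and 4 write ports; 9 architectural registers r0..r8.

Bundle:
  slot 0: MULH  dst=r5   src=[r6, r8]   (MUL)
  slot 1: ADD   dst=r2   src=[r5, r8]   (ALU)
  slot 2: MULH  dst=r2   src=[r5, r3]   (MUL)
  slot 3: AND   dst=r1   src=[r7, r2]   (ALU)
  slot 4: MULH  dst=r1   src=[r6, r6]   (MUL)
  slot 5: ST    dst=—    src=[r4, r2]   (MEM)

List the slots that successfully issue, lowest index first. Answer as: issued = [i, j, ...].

  0. MUL→r5 ⇒ go  {1A/1Mu/1Ld/1B | 3r 3w}
  1. ALU→r2 ⇒ go  {0A/1Mu/1Ld/1B | 1r 2w}
  2. MUL→r2 ⇒ no(RD_PORT)  {0A/1Mu/1Ld/1B | 1r 2w}
  3. ALU→r1 ⇒ no(FU)  {0A/1Mu/1Ld/1B | 1r 2w}
  4. MUL→r1 ⇒ go  {0A/0Mu/1Ld/1B | 0r 1w}
  5. MEM ⇒ no(RD_PORT)  {0A/0Mu/1Ld/1B | 0r 1w}

issued = [0, 1, 4]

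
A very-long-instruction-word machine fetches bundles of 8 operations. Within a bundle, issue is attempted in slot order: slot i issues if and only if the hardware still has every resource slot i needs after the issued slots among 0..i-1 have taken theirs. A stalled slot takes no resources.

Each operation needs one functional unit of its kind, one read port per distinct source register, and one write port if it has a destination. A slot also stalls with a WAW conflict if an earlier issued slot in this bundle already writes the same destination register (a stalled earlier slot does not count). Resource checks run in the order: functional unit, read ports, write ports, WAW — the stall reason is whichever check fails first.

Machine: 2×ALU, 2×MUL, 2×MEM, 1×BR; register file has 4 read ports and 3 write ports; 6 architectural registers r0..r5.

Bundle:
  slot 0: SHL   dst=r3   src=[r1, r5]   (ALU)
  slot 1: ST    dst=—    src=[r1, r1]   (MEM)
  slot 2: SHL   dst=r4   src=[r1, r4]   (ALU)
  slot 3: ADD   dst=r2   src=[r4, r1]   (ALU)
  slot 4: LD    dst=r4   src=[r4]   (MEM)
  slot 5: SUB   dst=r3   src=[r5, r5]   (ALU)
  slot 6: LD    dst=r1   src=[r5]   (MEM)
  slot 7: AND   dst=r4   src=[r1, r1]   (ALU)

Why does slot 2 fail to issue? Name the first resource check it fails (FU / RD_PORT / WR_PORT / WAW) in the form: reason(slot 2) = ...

  0. ALU→r3 ⇒ go  {1A/2Mu/2Ld/1B | 2r 2w}
  1. MEM ⇒ go  {1A/2Mu/1Ld/1B | 1r 2w}
  2. ALU→r4 ⇒ no(RD_PORT)  {1A/2Mu/1Ld/1B | 1r 2w}
  3. ALU→r2 ⇒ no(RD_PORT)  {1A/2Mu/1Ld/1B | 1r 2w}
  4. MEM→r4 ⇒ go  {1A/2Mu/0Ld/1B | 0r 1w}
  5. ALU→r3 ⇒ no(RD_PORT)  {1A/2Mu/0Ld/1B | 0r 1w}
  6. MEM→r1 ⇒ no(FU)  {1A/2Mu/0Ld/1B | 0r 1w}
  7. ALU→r4 ⇒ no(RD_PORT)  {1A/2Mu/0Ld/1B | 0r 1w}

reason(slot 2) = RD_PORT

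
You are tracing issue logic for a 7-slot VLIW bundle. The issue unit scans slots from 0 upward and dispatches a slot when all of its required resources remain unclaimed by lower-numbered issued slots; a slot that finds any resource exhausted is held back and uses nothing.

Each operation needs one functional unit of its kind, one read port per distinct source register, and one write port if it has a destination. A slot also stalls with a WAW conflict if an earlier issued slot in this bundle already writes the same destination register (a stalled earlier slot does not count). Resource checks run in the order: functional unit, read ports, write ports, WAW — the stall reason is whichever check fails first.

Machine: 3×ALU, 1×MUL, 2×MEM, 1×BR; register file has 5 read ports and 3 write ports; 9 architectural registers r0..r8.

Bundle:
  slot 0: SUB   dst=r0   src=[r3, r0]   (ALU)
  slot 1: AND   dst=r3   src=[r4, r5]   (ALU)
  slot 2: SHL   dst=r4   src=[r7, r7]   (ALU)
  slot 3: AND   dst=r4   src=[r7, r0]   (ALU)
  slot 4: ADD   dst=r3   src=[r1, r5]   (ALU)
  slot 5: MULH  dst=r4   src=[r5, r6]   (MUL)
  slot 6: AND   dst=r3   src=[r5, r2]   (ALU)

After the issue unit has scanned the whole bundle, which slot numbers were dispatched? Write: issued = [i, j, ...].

issued = [0, 1, 2]

#0 ALU src=r3,r0 dispatched  <A:2 Mu:1 Ld:2 B:1 rd:3 wr:2>
#1 ALU src=r4,r5 dispatched  <A:1 Mu:1 Ld:2 B:1 rd:1 wr:1>
#2 ALU src=r7,r7 dispatched  <A:0 Mu:1 Ld:2 B:1 rd:0 wr:0>
#3 ALU src=r7,r0 held:FU  <A:0 Mu:1 Ld:2 B:1 rd:0 wr:0>
#4 ALU src=r1,r5 held:FU  <A:0 Mu:1 Ld:2 B:1 rd:0 wr:0>
#5 MUL src=r5,r6 held:RD_PORT  <A:0 Mu:1 Ld:2 B:1 rd:0 wr:0>
#6 ALU src=r5,r2 held:FU  <A:0 Mu:1 Ld:2 B:1 rd:0 wr:0>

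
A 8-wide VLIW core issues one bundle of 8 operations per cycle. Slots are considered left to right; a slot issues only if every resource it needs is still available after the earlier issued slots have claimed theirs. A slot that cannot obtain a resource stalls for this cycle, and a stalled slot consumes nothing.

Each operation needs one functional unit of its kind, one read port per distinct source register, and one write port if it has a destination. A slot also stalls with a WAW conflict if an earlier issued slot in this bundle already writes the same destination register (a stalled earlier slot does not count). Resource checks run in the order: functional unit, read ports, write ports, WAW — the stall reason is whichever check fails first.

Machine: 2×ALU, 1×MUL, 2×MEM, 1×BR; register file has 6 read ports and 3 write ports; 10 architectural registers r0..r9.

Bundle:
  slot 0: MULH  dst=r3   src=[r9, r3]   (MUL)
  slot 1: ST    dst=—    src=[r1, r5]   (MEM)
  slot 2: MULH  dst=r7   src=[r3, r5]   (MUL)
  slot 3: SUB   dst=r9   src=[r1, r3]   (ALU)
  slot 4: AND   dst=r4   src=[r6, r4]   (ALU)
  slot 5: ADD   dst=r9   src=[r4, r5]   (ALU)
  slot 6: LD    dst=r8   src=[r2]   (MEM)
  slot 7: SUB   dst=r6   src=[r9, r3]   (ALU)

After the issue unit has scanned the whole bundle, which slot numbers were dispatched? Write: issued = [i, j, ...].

issued = [0, 1, 3]

#0 MUL src=r9,r3 dispatched  <A:2 Mu:0 Ld:2 B:1 rd:4 wr:2>
#1 MEM src=r1,r5 dispatched  <A:2 Mu:0 Ld:1 B:1 rd:2 wr:2>
#2 MUL src=r3,r5 held:FU  <A:2 Mu:0 Ld:1 B:1 rd:2 wr:2>
#3 ALU src=r1,r3 dispatched  <A:1 Mu:0 Ld:1 B:1 rd:0 wr:1>
#4 ALU src=r6,r4 held:RD_PORT  <A:1 Mu:0 Ld:1 B:1 rd:0 wr:1>
#5 ALU src=r4,r5 held:RD_PORT  <A:1 Mu:0 Ld:1 B:1 rd:0 wr:1>
#6 MEM src=r2 held:RD_PORT  <A:1 Mu:0 Ld:1 B:1 rd:0 wr:1>
#7 ALU src=r9,r3 held:RD_PORT  <A:1 Mu:0 Ld:1 B:1 rd:0 wr:1>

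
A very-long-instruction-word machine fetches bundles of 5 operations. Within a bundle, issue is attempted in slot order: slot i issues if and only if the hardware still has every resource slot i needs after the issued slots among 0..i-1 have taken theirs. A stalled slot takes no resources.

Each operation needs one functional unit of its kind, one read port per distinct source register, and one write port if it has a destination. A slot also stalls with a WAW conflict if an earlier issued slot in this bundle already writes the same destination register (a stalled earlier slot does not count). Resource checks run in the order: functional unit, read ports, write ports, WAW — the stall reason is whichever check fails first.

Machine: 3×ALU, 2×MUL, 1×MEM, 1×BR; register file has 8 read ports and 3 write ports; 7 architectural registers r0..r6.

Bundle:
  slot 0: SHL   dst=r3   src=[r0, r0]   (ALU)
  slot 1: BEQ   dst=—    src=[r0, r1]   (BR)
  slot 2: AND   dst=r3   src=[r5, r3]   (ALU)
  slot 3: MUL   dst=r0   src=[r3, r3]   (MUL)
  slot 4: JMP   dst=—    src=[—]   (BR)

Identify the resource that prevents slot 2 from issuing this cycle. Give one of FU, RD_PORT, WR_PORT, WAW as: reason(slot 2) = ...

[0] ALU needs rd=1 wr=1: ok; after: ALU=2 MUL=2 MEM=1 BR=1, R=7, W=2
[1] BR needs rd=2 wr=0: ok; after: ALU=2 MUL=2 MEM=1 BR=0, R=5, W=2
[2] ALU needs rd=2 wr=1: WAW; after: ALU=2 MUL=2 MEM=1 BR=0, R=5, W=2
[3] MUL needs rd=1 wr=1: ok; after: ALU=2 MUL=1 MEM=1 BR=0, R=4, W=1
[4] BR needs rd=0 wr=0: FU; after: ALU=2 MUL=1 MEM=1 BR=0, R=4, W=1

reason(slot 2) = WAW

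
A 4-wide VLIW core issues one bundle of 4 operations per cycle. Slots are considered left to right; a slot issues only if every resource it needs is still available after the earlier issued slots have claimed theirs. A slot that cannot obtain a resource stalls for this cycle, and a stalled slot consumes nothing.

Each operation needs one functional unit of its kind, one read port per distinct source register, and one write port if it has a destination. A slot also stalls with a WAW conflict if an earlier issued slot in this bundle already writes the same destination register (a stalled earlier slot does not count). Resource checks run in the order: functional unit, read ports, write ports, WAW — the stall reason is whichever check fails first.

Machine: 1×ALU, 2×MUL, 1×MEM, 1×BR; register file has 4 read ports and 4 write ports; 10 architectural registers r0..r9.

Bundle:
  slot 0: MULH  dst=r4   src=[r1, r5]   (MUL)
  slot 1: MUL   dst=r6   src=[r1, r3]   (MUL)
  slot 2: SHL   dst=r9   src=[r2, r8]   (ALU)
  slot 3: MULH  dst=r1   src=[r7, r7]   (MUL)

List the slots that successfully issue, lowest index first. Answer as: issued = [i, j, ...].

slot 0 (MUL): ISSUE — free A1,Mu1,Ld1,B1 rp2 wp3
slot 1 (MUL): ISSUE — free A1,Mu0,Ld1,B1 rp0 wp2
slot 2 (ALU): stall RD_PORT — free A1,Mu0,Ld1,B1 rp0 wp2
slot 3 (MUL): stall FU — free A1,Mu0,Ld1,B1 rp0 wp2

issued = [0, 1]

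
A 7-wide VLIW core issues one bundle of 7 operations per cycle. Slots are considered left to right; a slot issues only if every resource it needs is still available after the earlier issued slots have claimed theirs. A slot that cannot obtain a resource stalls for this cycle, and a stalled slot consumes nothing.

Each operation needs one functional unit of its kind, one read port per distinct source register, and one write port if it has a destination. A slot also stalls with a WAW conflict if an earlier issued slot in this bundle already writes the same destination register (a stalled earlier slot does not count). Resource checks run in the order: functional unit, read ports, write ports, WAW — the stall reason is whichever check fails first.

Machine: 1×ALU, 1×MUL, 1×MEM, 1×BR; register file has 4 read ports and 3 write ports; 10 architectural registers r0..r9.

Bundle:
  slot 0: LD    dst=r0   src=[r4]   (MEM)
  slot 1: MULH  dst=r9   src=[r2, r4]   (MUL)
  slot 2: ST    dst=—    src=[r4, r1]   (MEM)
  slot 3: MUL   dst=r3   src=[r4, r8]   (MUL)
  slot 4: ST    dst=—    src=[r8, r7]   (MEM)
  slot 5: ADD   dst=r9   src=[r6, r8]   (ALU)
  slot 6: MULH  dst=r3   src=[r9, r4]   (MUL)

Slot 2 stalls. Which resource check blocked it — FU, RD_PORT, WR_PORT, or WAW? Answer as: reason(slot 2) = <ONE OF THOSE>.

#0 MEM src=r4 dispatched  <A:1 Mu:1 Ld:0 B:1 rd:3 wr:2>
#1 MUL src=r2,r4 dispatched  <A:1 Mu:0 Ld:0 B:1 rd:1 wr:1>
#2 MEM src=r4,r1 held:FU  <A:1 Mu:0 Ld:0 B:1 rd:1 wr:1>
#3 MUL src=r4,r8 held:FU  <A:1 Mu:0 Ld:0 B:1 rd:1 wr:1>
#4 MEM src=r8,r7 held:FU  <A:1 Mu:0 Ld:0 B:1 rd:1 wr:1>
#5 ALU src=r6,r8 held:RD_PORT  <A:1 Mu:0 Ld:0 B:1 rd:1 wr:1>
#6 MUL src=r9,r4 held:FU  <A:1 Mu:0 Ld:0 B:1 rd:1 wr:1>

reason(slot 2) = FU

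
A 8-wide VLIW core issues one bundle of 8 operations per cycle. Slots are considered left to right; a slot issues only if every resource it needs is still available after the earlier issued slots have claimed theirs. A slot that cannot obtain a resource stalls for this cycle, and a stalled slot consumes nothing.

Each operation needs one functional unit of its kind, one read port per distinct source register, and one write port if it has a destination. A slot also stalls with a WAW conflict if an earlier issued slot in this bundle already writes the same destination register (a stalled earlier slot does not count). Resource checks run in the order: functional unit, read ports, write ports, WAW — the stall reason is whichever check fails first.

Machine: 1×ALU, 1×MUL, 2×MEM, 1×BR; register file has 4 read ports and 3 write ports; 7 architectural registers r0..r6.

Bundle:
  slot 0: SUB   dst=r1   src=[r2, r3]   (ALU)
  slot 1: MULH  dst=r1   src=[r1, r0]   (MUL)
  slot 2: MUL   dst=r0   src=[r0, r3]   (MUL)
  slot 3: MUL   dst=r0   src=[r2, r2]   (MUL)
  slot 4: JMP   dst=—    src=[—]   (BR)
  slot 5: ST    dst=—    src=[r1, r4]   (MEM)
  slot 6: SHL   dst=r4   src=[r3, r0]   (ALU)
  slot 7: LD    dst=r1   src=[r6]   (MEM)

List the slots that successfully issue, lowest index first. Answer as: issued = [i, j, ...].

  0. ALU→r1 ⇒ go  {0A/1Mu/2Ld/1B | 2r 2w}
  1. MUL→r1 ⇒ no(WAW)  {0A/1Mu/2Ld/1B | 2r 2w}
  2. MUL→r0 ⇒ go  {0A/0Mu/2Ld/1B | 0r 1w}
  3. MUL→r0 ⇒ no(FU)  {0A/0Mu/2Ld/1B | 0r 1w}
  4. BR ⇒ go  {0A/0Mu/2Ld/0B | 0r 1w}
  5. MEM ⇒ no(RD_PORT)  {0A/0Mu/2Ld/0B | 0r 1w}
  6. ALU→r4 ⇒ no(FU)  {0A/0Mu/2Ld/0B | 0r 1w}
  7. MEM→r1 ⇒ no(RD_PORT)  {0A/0Mu/2Ld/0B | 0r 1w}

issued = [0, 2, 4]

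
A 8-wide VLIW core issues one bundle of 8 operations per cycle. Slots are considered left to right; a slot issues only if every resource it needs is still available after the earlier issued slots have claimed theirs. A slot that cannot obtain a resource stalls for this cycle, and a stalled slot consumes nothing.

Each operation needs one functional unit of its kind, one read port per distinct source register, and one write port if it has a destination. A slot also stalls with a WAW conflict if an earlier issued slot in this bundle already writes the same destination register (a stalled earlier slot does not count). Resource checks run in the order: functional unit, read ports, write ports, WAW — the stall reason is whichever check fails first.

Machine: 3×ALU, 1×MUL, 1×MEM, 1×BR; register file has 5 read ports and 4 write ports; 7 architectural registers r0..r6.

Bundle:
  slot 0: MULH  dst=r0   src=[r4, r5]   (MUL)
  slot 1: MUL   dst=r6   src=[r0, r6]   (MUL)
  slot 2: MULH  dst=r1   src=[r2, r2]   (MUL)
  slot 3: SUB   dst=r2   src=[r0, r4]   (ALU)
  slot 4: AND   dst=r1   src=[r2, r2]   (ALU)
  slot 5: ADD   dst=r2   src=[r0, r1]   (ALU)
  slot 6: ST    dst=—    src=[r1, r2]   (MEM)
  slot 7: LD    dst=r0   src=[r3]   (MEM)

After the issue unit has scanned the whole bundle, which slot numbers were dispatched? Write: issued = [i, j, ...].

issued = [0, 3, 4]

#0 MUL src=r4,r5 dispatched  <A:3 Mu:0 Ld:1 B:1 rd:3 wr:3>
#1 MUL src=r0,r6 held:FU  <A:3 Mu:0 Ld:1 B:1 rd:3 wr:3>
#2 MUL src=r2,r2 held:FU  <A:3 Mu:0 Ld:1 B:1 rd:3 wr:3>
#3 ALU src=r0,r4 dispatched  <A:2 Mu:0 Ld:1 B:1 rd:1 wr:2>
#4 ALU src=r2,r2 dispatched  <A:1 Mu:0 Ld:1 B:1 rd:0 wr:1>
#5 ALU src=r0,r1 held:RD_PORT  <A:1 Mu:0 Ld:1 B:1 rd:0 wr:1>
#6 MEM src=r1,r2 held:RD_PORT  <A:1 Mu:0 Ld:1 B:1 rd:0 wr:1>
#7 MEM src=r3 held:RD_PORT  <A:1 Mu:0 Ld:1 B:1 rd:0 wr:1>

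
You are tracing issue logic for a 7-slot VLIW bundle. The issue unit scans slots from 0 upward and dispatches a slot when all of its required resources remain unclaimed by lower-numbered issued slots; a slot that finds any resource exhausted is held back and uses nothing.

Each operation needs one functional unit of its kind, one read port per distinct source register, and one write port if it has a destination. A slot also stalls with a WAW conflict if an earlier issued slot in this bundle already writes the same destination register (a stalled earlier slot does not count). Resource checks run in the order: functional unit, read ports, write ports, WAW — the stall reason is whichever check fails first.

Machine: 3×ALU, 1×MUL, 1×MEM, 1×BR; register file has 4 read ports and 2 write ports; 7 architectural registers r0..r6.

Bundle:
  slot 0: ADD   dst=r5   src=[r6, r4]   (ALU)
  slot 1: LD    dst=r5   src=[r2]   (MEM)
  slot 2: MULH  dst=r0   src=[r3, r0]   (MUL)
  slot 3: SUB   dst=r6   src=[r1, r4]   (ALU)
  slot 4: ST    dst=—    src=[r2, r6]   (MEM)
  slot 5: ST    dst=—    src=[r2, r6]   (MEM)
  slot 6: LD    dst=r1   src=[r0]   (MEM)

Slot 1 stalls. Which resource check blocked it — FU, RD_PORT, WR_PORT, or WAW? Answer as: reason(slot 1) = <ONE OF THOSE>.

#0 ALU src=r6,r4 dispatched  <A:2 Mu:1 Ld:1 B:1 rd:2 wr:1>
#1 MEM src=r2 held:WAW  <A:2 Mu:1 Ld:1 B:1 rd:2 wr:1>
#2 MUL src=r3,r0 dispatched  <A:2 Mu:0 Ld:1 B:1 rd:0 wr:0>
#3 ALU src=r1,r4 held:RD_PORT  <A:2 Mu:0 Ld:1 B:1 rd:0 wr:0>
#4 MEM src=r2,r6 held:RD_PORT  <A:2 Mu:0 Ld:1 B:1 rd:0 wr:0>
#5 MEM src=r2,r6 held:RD_PORT  <A:2 Mu:0 Ld:1 B:1 rd:0 wr:0>
#6 MEM src=r0 held:RD_PORT  <A:2 Mu:0 Ld:1 B:1 rd:0 wr:0>

reason(slot 1) = WAW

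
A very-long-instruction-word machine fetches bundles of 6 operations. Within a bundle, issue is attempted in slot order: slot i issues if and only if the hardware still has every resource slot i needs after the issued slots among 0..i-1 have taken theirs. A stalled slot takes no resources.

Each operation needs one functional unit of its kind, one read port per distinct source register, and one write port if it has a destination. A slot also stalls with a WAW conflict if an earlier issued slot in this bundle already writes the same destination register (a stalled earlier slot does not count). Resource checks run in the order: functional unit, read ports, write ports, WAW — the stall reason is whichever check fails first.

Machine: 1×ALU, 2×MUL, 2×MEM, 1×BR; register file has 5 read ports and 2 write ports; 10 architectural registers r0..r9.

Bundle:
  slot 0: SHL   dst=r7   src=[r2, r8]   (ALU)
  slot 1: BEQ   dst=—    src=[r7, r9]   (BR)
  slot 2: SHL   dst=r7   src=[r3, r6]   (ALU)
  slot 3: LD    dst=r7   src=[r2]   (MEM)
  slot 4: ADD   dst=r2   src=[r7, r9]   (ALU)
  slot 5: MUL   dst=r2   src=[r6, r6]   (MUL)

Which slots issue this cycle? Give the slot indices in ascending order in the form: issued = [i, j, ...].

slot 0 (ALU): ISSUE — free A0,Mu2,Ld2,B1 rp3 wp1
slot 1 (BR): ISSUE — free A0,Mu2,Ld2,B0 rp1 wp1
slot 2 (ALU): stall FU — free A0,Mu2,Ld2,B0 rp1 wp1
slot 3 (MEM): stall WAW — free A0,Mu2,Ld2,B0 rp1 wp1
slot 4 (ALU): stall FU — free A0,Mu2,Ld2,B0 rp1 wp1
slot 5 (MUL): ISSUE — free A0,Mu1,Ld2,B0 rp0 wp0

issued = [0, 1, 5]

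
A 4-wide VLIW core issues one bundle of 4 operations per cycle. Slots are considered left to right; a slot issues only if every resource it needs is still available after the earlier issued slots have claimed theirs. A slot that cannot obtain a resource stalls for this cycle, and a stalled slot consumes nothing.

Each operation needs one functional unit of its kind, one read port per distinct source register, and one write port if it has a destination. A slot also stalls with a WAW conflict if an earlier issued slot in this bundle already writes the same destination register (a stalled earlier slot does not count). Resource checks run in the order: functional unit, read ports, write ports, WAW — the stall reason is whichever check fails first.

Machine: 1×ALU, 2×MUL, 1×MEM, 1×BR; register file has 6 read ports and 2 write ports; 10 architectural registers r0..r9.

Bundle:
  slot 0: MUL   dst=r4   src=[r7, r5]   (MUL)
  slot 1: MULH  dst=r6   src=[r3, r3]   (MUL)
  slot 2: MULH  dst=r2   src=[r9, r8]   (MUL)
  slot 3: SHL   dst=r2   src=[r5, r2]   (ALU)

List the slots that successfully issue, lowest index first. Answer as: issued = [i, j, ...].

issued = [0, 1]

[0] MUL needs rd=2 wr=1: ok; after: ALU=1 MUL=1 MEM=1 BR=1, R=4, W=1
[1] MUL needs rd=1 wr=1: ok; after: ALU=1 MUL=0 MEM=1 BR=1, R=3, W=0
[2] MUL needs rd=2 wr=1: FU; after: ALU=1 MUL=0 MEM=1 BR=1, R=3, W=0
[3] ALU needs rd=2 wr=1: WR_PORT; after: ALU=1 MUL=0 MEM=1 BR=1, R=3, W=0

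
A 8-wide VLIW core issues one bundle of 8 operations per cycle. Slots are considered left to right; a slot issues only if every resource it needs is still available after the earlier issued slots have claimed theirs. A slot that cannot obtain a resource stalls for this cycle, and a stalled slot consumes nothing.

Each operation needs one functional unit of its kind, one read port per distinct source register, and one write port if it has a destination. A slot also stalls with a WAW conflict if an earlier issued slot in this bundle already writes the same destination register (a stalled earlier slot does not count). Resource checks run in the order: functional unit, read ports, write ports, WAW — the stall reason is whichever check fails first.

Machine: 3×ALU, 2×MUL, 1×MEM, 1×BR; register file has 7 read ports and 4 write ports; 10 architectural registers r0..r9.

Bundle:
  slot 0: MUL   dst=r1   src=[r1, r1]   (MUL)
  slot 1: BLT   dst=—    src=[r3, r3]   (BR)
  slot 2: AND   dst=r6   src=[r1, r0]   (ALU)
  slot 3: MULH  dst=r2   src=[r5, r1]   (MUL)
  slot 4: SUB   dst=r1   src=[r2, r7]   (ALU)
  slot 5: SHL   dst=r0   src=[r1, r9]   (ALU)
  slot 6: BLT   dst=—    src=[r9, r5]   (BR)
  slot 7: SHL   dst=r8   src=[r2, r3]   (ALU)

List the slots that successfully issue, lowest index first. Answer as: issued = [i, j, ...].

issued = [0, 1, 2, 3]

slot 0 (MUL): ISSUE — free A3,Mu1,Ld1,B1 rp6 wp3
slot 1 (BR): ISSUE — free A3,Mu1,Ld1,B0 rp5 wp3
slot 2 (ALU): ISSUE — free A2,Mu1,Ld1,B0 rp3 wp2
slot 3 (MUL): ISSUE — free A2,Mu0,Ld1,B0 rp1 wp1
slot 4 (ALU): stall RD_PORT — free A2,Mu0,Ld1,B0 rp1 wp1
slot 5 (ALU): stall RD_PORT — free A2,Mu0,Ld1,B0 rp1 wp1
slot 6 (BR): stall FU — free A2,Mu0,Ld1,B0 rp1 wp1
slot 7 (ALU): stall RD_PORT — free A2,Mu0,Ld1,B0 rp1 wp1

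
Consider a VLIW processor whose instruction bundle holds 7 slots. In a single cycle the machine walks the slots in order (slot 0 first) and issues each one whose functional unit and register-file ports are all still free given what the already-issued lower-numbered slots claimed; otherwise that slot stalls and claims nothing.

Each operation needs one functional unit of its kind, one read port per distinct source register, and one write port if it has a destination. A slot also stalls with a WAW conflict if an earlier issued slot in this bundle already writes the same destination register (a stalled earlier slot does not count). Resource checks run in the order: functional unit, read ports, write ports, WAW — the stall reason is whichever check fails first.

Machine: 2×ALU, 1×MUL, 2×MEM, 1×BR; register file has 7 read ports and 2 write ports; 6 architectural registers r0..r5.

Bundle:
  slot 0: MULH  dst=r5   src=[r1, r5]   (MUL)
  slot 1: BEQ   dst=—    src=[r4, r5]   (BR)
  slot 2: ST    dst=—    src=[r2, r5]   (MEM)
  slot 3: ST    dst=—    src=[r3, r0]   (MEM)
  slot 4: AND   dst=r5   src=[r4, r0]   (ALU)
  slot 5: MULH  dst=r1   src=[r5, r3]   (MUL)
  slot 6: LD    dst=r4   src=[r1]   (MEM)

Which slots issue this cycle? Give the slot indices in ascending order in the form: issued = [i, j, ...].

issued = [0, 1, 2, 6]

slot 0 (MUL): ISSUE — free A2,Mu0,Ld2,B1 rp5 wp1
slot 1 (BR): ISSUE — free A2,Mu0,Ld2,B0 rp3 wp1
slot 2 (MEM): ISSUE — free A2,Mu0,Ld1,B0 rp1 wp1
slot 3 (MEM): stall RD_PORT — free A2,Mu0,Ld1,B0 rp1 wp1
slot 4 (ALU): stall RD_PORT — free A2,Mu0,Ld1,B0 rp1 wp1
slot 5 (MUL): stall FU — free A2,Mu0,Ld1,B0 rp1 wp1
slot 6 (MEM): ISSUE — free A2,Mu0,Ld0,B0 rp0 wp0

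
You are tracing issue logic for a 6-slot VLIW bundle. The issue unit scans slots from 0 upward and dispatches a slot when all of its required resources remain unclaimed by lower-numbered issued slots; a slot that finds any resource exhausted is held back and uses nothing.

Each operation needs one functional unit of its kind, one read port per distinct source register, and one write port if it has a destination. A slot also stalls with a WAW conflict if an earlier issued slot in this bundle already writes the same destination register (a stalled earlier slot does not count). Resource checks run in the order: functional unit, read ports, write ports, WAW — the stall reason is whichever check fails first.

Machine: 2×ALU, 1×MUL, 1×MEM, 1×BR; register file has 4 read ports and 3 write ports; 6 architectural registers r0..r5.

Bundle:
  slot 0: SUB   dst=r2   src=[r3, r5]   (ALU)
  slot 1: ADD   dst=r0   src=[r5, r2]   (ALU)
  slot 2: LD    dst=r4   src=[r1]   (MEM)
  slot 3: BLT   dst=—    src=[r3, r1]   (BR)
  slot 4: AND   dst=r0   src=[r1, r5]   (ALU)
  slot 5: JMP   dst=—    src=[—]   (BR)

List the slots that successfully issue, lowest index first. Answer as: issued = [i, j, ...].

slot 0 (ALU): ISSUE — free A1,Mu1,Ld1,B1 rp2 wp2
slot 1 (ALU): ISSUE — free A0,Mu1,Ld1,B1 rp0 wp1
slot 2 (MEM): stall RD_PORT — free A0,Mu1,Ld1,B1 rp0 wp1
slot 3 (BR): stall RD_PORT — free A0,Mu1,Ld1,B1 rp0 wp1
slot 4 (ALU): stall FU — free A0,Mu1,Ld1,B1 rp0 wp1
slot 5 (BR): ISSUE — free A0,Mu1,Ld1,B0 rp0 wp1

issued = [0, 1, 5]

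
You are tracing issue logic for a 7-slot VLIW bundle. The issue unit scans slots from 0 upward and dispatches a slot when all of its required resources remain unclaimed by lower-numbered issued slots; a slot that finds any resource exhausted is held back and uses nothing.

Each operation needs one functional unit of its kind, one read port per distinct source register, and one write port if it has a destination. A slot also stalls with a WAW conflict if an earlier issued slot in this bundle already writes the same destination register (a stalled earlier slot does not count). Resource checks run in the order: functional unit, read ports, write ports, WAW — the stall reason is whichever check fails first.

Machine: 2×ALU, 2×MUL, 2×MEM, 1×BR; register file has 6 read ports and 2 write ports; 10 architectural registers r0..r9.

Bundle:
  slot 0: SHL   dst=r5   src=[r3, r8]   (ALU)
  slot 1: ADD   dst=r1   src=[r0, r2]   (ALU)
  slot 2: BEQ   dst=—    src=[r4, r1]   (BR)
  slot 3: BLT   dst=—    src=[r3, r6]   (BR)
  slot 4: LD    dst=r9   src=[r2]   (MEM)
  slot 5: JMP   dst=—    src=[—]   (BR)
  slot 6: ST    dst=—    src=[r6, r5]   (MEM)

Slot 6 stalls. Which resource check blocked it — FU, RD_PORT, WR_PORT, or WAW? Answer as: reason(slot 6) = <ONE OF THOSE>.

[0] ALU needs rd=2 wr=1: ok; after: ALU=1 MUL=2 MEM=2 BR=1, R=4, W=1
[1] ALU needs rd=2 wr=1: ok; after: ALU=0 MUL=2 MEM=2 BR=1, R=2, W=0
[2] BR needs rd=2 wr=0: ok; after: ALU=0 MUL=2 MEM=2 BR=0, R=0, W=0
[3] BR needs rd=2 wr=0: FU; after: ALU=0 MUL=2 MEM=2 BR=0, R=0, W=0
[4] MEM needs rd=1 wr=1: RD_PORT; after: ALU=0 MUL=2 MEM=2 BR=0, R=0, W=0
[5] BR needs rd=0 wr=0: FU; after: ALU=0 MUL=2 MEM=2 BR=0, R=0, W=0
[6] MEM needs rd=2 wr=0: RD_PORT; after: ALU=0 MUL=2 MEM=2 BR=0, R=0, W=0

reason(slot 6) = RD_PORT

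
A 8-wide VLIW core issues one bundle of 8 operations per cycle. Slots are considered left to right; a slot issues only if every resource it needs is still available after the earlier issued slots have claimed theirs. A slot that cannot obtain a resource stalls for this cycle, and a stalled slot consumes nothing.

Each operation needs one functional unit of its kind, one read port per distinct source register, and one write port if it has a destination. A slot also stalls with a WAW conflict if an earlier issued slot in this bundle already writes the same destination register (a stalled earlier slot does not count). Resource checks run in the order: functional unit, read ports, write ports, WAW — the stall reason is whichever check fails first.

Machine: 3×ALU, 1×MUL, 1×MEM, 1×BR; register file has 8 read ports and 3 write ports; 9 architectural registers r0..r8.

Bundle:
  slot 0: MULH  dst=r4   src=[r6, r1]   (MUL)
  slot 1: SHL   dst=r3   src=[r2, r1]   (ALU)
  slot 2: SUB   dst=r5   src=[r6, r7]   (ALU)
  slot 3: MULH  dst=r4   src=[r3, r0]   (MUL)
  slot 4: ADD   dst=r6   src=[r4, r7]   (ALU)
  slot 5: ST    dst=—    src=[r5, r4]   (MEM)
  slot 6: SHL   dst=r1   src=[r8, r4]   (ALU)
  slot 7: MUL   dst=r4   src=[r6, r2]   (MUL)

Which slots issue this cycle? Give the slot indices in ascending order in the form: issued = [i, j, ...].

issued = [0, 1, 2, 5]

slot 0 (MUL): ISSUE — free A3,Mu0,Ld1,B1 rp6 wp2
slot 1 (ALU): ISSUE — free A2,Mu0,Ld1,B1 rp4 wp1
slot 2 (ALU): ISSUE — free A1,Mu0,Ld1,B1 rp2 wp0
slot 3 (MUL): stall FU — free A1,Mu0,Ld1,B1 rp2 wp0
slot 4 (ALU): stall WR_PORT — free A1,Mu0,Ld1,B1 rp2 wp0
slot 5 (MEM): ISSUE — free A1,Mu0,Ld0,B1 rp0 wp0
slot 6 (ALU): stall RD_PORT — free A1,Mu0,Ld0,B1 rp0 wp0
slot 7 (MUL): stall FU — free A1,Mu0,Ld0,B1 rp0 wp0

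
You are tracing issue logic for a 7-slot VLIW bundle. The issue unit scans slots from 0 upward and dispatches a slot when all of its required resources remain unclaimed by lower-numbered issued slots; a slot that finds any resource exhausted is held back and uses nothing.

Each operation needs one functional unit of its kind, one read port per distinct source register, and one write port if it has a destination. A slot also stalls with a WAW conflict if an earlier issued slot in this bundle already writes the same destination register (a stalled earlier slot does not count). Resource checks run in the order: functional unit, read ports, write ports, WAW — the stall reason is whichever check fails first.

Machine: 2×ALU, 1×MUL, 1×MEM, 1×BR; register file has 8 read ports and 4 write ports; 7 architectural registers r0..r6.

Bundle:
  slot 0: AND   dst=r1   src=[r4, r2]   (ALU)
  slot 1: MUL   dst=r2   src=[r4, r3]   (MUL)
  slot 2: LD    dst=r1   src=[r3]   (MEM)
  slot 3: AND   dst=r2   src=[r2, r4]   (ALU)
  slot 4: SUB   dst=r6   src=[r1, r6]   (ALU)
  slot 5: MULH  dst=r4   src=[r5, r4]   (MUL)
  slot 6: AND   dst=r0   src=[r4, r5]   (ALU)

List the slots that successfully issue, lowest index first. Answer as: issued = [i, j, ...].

(0) want 1×ALU +2rd +1wr — yes → AL1|MU1|ME1|BR1|rd6|wr3
(1) want 1×MUL +2rd +1wr — yes → AL1|MU0|ME1|BR1|rd4|wr2
(2) want 1×MEM +1rd +1wr — WAW → AL1|MU0|ME1|BR1|rd4|wr2
(3) want 1×ALU +2rd +1wr — WAW → AL1|MU0|ME1|BR1|rd4|wr2
(4) want 1×ALU +2rd +1wr — yes → AL0|MU0|ME1|BR1|rd2|wr1
(5) want 1×MUL +2rd +1wr — FU → AL0|MU0|ME1|BR1|rd2|wr1
(6) want 1×ALU +2rd +1wr — FU → AL0|MU0|ME1|BR1|rd2|wr1

issued = [0, 1, 4]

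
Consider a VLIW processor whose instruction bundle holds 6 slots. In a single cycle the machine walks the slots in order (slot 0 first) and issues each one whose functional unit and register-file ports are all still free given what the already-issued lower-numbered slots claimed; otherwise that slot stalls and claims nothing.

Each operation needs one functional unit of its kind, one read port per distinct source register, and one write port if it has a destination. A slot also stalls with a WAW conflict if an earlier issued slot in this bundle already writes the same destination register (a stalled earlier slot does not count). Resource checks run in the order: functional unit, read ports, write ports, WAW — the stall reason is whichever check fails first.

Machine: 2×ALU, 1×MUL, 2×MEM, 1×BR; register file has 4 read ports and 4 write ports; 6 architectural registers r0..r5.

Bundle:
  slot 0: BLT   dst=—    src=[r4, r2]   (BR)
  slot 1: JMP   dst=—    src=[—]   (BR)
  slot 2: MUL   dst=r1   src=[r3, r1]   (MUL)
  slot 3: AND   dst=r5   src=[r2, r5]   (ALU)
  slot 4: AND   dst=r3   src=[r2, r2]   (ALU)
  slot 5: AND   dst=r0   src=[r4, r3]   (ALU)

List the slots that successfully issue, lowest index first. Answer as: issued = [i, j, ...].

issued = [0, 2]

[0] BR needs rd=2 wr=0: ok; after: ALU=2 MUL=1 MEM=2 BR=0, R=2, W=4
[1] BR needs rd=0 wr=0: FU; after: ALU=2 MUL=1 MEM=2 BR=0, R=2, W=4
[2] MUL needs rd=2 wr=1: ok; after: ALU=2 MUL=0 MEM=2 BR=0, R=0, W=3
[3] ALU needs rd=2 wr=1: RD_PORT; after: ALU=2 MUL=0 MEM=2 BR=0, R=0, W=3
[4] ALU needs rd=1 wr=1: RD_PORT; after: ALU=2 MUL=0 MEM=2 BR=0, R=0, W=3
[5] ALU needs rd=2 wr=1: RD_PORT; after: ALU=2 MUL=0 MEM=2 BR=0, R=0, W=3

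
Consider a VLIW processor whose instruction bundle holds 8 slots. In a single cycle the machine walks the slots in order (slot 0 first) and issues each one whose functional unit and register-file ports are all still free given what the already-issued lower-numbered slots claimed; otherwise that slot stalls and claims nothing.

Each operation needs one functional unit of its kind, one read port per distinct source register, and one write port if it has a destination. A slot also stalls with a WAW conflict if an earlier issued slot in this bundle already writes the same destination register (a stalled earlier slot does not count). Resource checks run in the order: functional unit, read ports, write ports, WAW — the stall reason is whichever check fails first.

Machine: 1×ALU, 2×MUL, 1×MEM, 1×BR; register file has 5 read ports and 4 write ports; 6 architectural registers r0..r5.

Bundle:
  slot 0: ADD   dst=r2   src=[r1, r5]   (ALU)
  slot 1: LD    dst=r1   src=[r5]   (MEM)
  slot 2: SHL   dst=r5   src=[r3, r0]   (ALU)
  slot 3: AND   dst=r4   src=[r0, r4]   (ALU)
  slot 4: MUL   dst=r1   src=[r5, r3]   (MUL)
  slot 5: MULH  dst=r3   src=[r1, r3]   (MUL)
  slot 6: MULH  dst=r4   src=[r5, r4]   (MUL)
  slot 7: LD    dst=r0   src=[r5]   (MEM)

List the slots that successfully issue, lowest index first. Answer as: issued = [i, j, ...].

#0 ALU src=r1,r5 dispatched  <A:0 Mu:2 Ld:1 B:1 rd:3 wr:3>
#1 MEM src=r5 dispatched  <A:0 Mu:2 Ld:0 B:1 rd:2 wr:2>
#2 ALU src=r3,r0 held:FU  <A:0 Mu:2 Ld:0 B:1 rd:2 wr:2>
#3 ALU src=r0,r4 held:FU  <A:0 Mu:2 Ld:0 B:1 rd:2 wr:2>
#4 MUL src=r5,r3 held:WAW  <A:0 Mu:2 Ld:0 B:1 rd:2 wr:2>
#5 MUL src=r1,r3 dispatched  <A:0 Mu:1 Ld:0 B:1 rd:0 wr:1>
#6 MUL src=r5,r4 held:RD_PORT  <A:0 Mu:1 Ld:0 B:1 rd:0 wr:1>
#7 MEM src=r5 held:FU  <A:0 Mu:1 Ld:0 B:1 rd:0 wr:1>

issued = [0, 1, 5]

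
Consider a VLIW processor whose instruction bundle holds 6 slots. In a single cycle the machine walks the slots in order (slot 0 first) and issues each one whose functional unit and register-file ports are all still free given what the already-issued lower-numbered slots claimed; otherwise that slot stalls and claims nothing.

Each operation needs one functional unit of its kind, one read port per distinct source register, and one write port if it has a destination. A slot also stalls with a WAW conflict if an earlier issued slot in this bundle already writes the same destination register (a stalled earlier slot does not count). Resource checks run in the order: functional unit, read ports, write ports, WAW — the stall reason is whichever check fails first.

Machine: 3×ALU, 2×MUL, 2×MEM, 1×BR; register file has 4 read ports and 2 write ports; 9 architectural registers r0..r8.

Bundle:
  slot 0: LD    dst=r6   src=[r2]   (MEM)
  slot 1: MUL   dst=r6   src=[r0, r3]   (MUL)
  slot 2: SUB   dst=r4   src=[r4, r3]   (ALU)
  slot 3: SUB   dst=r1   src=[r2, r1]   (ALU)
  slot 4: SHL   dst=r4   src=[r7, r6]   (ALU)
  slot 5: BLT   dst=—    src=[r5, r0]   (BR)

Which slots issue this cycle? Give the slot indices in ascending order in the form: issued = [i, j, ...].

issued = [0, 2]

  0. MEM→r6 ⇒ go  {3A/2Mu/1Ld/1B | 3r 1w}
  1. MUL→r6 ⇒ no(WAW)  {3A/2Mu/1Ld/1B | 3r 1w}
  2. ALU→r4 ⇒ go  {2A/2Mu/1Ld/1B | 1r 0w}
  3. ALU→r1 ⇒ no(RD_PORT)  {2A/2Mu/1Ld/1B | 1r 0w}
  4. ALU→r4 ⇒ no(RD_PORT)  {2A/2Mu/1Ld/1B | 1r 0w}
  5. BR ⇒ no(RD_PORT)  {2A/2Mu/1Ld/1B | 1r 0w}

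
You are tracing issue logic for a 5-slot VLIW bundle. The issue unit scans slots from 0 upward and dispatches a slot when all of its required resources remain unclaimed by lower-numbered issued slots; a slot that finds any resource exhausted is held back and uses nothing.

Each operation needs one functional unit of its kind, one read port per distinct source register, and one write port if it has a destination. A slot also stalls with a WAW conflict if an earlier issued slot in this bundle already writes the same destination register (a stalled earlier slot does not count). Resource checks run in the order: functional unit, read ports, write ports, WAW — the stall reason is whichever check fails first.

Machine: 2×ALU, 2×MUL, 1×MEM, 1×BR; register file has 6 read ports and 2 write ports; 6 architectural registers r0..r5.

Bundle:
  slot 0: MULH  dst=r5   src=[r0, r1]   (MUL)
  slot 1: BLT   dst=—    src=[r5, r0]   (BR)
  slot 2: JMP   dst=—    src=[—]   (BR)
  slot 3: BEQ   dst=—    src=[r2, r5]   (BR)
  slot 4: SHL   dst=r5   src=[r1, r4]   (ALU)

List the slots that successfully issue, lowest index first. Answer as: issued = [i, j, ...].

issued = [0, 1]

[0] MUL needs rd=2 wr=1: ok; after: ALU=2 MUL=1 MEM=1 BR=1, R=4, W=1
[1] BR needs rd=2 wr=0: ok; after: ALU=2 MUL=1 MEM=1 BR=0, R=2, W=1
[2] BR needs rd=0 wr=0: FU; after: ALU=2 MUL=1 MEM=1 BR=0, R=2, W=1
[3] BR needs rd=2 wr=0: FU; after: ALU=2 MUL=1 MEM=1 BR=0, R=2, W=1
[4] ALU needs rd=2 wr=1: WAW; after: ALU=2 MUL=1 MEM=1 BR=0, R=2, W=1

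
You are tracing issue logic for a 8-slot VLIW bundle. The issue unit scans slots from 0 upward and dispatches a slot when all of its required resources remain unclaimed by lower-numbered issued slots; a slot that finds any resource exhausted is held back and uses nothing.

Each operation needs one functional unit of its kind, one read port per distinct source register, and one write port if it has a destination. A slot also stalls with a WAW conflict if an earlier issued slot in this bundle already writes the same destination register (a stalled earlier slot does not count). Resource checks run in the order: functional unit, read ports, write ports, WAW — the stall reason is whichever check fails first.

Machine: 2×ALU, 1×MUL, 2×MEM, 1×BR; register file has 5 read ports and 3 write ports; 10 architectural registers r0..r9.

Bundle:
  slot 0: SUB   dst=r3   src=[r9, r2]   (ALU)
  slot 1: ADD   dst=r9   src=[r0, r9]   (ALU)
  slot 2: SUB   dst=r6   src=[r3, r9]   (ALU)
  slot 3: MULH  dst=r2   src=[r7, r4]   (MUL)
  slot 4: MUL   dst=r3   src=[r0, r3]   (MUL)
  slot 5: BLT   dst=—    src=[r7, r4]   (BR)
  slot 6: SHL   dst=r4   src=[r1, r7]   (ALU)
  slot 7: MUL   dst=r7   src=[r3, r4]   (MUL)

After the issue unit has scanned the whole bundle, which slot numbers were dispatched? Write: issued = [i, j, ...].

  0. ALU→r3 ⇒ go  {1A/1Mu/2Ld/1B | 3r 2w}
  1. ALU→r9 ⇒ go  {0A/1Mu/2Ld/1B | 1r 1w}
  2. ALU→r6 ⇒ no(FU)  {0A/1Mu/2Ld/1B | 1r 1w}
  3. MUL→r2 ⇒ no(RD_PORT)  {0A/1Mu/2Ld/1B | 1r 1w}
  4. MUL→r3 ⇒ no(RD_PORT)  {0A/1Mu/2Ld/1B | 1r 1w}
  5. BR ⇒ no(RD_PORT)  {0A/1Mu/2Ld/1B | 1r 1w}
  6. ALU→r4 ⇒ no(FU)  {0A/1Mu/2Ld/1B | 1r 1w}
  7. MUL→r7 ⇒ no(RD_PORT)  {0A/1Mu/2Ld/1B | 1r 1w}

issued = [0, 1]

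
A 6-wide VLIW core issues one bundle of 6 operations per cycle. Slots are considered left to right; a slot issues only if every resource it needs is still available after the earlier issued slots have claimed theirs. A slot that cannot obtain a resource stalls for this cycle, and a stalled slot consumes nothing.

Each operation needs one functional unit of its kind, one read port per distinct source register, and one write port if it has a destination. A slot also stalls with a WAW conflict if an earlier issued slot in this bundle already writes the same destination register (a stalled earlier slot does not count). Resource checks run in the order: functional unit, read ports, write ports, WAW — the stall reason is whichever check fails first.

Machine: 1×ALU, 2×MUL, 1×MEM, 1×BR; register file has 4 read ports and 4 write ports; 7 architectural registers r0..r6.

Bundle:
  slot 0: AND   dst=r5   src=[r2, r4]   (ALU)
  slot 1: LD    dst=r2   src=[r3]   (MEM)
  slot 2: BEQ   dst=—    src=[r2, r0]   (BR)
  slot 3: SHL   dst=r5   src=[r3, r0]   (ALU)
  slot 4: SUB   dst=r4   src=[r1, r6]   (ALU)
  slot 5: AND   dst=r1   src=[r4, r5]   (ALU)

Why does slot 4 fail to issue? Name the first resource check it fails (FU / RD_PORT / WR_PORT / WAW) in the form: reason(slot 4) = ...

reason(slot 4) = FU

[0] ALU needs rd=2 wr=1: ok; after: ALU=0 MUL=2 MEM=1 BR=1, R=2, W=3
[1] MEM needs rd=1 wr=1: ok; after: ALU=0 MUL=2 MEM=0 BR=1, R=1, W=2
[2] BR needs rd=2 wr=0: RD_PORT; after: ALU=0 MUL=2 MEM=0 BR=1, R=1, W=2
[3] ALU needs rd=2 wr=1: FU; after: ALU=0 MUL=2 MEM=0 BR=1, R=1, W=2
[4] ALU needs rd=2 wr=1: FU; after: ALU=0 MUL=2 MEM=0 BR=1, R=1, W=2
[5] ALU needs rd=2 wr=1: FU; after: ALU=0 MUL=2 MEM=0 BR=1, R=1, W=2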